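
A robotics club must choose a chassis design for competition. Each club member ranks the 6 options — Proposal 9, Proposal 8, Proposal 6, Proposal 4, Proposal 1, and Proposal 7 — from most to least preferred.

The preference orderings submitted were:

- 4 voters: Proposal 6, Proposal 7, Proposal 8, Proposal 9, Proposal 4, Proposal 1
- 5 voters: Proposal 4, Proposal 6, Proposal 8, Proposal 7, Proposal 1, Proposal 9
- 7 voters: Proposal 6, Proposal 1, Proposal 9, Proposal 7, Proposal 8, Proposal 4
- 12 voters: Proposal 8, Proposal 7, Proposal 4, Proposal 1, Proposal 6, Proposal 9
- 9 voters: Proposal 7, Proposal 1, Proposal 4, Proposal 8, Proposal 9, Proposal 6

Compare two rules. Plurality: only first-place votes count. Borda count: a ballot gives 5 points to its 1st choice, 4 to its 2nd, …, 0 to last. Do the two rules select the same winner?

No

Plurality first-place counts: Proposal 9 0, Proposal 8 12, Proposal 6 11, Proposal 4 5, Proposal 1 0, Proposal 7 9 → Proposal 8.
Borda totals: Proposal 9 38, Proposal 8 112, Proposal 6 87, Proposal 4 92, Proposal 1 93, Proposal 7 133 → Proposal 7.
The two rules disagree: plurality picks Proposal 8, Borda picks Proposal 7.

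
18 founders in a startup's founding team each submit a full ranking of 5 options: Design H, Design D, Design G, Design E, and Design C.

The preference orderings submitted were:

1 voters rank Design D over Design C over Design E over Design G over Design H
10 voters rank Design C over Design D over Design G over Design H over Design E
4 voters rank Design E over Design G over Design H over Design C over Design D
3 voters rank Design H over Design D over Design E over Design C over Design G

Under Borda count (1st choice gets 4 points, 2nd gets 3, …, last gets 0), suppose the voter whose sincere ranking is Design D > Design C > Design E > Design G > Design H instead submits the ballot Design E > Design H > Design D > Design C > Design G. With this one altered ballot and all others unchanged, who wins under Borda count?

Borda totals with the altered ballot: Design H 33, Design D 41, Design G 32, Design E 26, Design C 48.
The winner is unchanged: still Design C.

Design C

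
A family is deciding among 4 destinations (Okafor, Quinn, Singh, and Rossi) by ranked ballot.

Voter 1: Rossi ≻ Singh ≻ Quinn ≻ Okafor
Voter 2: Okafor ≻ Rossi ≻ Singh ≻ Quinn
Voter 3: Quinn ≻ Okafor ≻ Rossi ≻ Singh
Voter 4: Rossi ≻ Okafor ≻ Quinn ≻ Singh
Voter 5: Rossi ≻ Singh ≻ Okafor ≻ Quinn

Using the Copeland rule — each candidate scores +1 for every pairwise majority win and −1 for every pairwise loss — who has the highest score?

Rossi

Pairwise results:
  Okafor vs Quinn: Okafor wins 3–2.
  Okafor vs Singh: Okafor wins 3–2.
  Okafor vs Rossi: Rossi wins 3–2.
  Quinn vs Singh: Singh wins 3–2.
  Quinn vs Rossi: Rossi wins 4–1.
  Singh vs Rossi: Rossi wins 5–0.
Copeland scores (wins − losses):
  Okafor: 2 − 1 = 1
  Quinn: 0 − 3 = -3
  Singh: 1 − 2 = -1
  Rossi: 3 − 0 = 3
Rossi has the best Copeland score.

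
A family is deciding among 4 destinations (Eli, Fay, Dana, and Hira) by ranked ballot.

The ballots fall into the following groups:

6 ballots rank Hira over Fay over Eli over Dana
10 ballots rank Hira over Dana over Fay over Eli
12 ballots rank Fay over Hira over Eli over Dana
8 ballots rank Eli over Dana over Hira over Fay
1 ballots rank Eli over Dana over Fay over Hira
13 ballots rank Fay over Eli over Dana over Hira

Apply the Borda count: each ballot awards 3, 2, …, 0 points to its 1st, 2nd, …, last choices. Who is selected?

Fay

Borda scores:
  Eli: 6·1 + 10·0 + 12·1 + 8·3 + 3 + 13·2 = 71
  Fay: 6·2 + 10·1 + 12·3 + 8·0 + 1 + 13·3 = 98
  Dana: 6·0 + 10·2 + 12·0 + 8·2 + 2 + 13·1 = 51
  Hira: 6·3 + 10·3 + 12·2 + 8·1 + 0 + 13·0 = 80
Fay has the highest total.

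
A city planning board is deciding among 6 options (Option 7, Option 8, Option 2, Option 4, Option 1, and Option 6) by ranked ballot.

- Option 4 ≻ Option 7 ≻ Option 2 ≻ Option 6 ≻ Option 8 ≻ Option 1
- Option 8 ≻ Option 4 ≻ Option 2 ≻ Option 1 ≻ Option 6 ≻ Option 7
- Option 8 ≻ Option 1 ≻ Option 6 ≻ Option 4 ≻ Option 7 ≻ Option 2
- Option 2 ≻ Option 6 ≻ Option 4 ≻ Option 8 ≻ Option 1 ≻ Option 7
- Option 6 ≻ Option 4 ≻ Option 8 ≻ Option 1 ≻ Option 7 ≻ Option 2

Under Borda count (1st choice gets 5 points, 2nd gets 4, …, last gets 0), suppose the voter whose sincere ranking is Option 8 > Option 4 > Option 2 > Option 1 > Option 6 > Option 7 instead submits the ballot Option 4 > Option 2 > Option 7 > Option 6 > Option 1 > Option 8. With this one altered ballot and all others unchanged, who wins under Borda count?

Borda totals with the altered ballot: Option 7 9, Option 8 11, Option 2 12, Option 4 19, Option 1 8, Option 6 16.
The winner is unchanged: still Option 4.

Option 4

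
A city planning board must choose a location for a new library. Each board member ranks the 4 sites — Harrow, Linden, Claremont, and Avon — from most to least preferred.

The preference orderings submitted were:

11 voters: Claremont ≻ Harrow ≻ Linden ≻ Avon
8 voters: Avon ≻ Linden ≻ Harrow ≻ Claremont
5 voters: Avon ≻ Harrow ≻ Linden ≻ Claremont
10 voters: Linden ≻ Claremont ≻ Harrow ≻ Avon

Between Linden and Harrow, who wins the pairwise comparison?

Ballots ranking Linden above Harrow: 8+10 = 18.
Ballots ranking Harrow above Linden: 11+5 = 16.
Linden wins the head-to-head, 18–16.

Linden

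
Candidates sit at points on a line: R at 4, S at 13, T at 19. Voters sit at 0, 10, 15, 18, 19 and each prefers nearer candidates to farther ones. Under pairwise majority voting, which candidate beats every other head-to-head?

S

With single-peaked preferences on a line, the Condorcet winner is the candidate closest to the median voter.
The median voter (position 15) is closest to S at 13.
Check: S vs T — voters closer to S: 3 of 5.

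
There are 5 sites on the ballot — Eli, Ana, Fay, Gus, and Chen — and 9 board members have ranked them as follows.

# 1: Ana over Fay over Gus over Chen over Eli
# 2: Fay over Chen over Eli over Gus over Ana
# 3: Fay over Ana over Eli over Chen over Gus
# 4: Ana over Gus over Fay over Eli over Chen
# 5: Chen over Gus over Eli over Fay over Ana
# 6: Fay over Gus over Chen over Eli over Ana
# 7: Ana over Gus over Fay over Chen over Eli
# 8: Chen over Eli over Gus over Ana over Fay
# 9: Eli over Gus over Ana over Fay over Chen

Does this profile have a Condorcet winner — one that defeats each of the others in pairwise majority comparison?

Yes

Head-to-head results (9 voters total):
Eli vs Ana: Eli wins 5–4.
Eli vs Fay: Fay wins 6–3.
Eli vs Gus: Gus wins 5–4.
Eli vs Chen: Chen wins 6–3.
Ana vs Fay: Ana wins 5–4.
Ana vs Gus: Gus wins 5–4.
Ana vs Chen: Ana wins 5–4.
Fay vs Gus: Gus wins 5–4.
Fay vs Chen: Fay wins 7–2.
Gus vs Chen: Gus wins 5–4.
Gus beats each rival — Eli (5–4), Ana (5–4), Fay (5–4), Chen (5–4) — so Gus is the Condorcet winner.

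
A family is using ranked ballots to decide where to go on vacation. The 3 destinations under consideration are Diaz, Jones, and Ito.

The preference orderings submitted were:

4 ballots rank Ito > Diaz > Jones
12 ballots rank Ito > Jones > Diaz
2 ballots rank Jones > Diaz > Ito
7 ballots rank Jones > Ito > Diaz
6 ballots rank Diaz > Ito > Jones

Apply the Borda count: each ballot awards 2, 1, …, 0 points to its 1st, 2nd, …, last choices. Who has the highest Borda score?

Borda scores:
  Diaz: 4·1 + 12·0 + 2·1 + 7·0 + 6·2 = 18
  Jones: 4·0 + 12·1 + 2·2 + 7·2 + 6·0 = 30
  Ito: 4·2 + 12·2 + 2·0 + 7·1 + 6·1 = 45
Ito has the highest total.

Ito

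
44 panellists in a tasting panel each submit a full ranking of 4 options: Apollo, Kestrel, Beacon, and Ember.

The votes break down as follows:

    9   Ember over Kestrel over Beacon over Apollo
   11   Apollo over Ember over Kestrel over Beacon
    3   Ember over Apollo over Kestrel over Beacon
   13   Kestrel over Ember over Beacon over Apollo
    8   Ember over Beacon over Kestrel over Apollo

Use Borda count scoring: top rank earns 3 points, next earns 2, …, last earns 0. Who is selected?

Borda scores:
  Apollo: 9·0 + 11·3 + 3·2 + 13·0 + 8·0 = 39
  Kestrel: 9·2 + 11·1 + 3·1 + 13·3 + 8·1 = 79
  Beacon: 9·1 + 11·0 + 3·0 + 13·1 + 8·2 = 38
  Ember: 9·3 + 11·2 + 3·3 + 13·2 + 8·3 = 108
Ember has the highest total.

Ember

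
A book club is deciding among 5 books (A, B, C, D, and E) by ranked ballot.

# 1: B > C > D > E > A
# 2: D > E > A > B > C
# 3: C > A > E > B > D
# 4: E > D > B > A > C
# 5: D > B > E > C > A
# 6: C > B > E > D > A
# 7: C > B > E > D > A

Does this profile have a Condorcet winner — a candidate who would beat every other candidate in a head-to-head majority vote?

Yes

Head-to-head results (7 voters total):
A vs B: B wins 5–2.
A vs C: C wins 5–2.
A vs D: D wins 6–1.
A vs E: E wins 6–1.
B vs C: B wins 4–3.
B vs D: B wins 4–3.
B vs E: B wins 4–3.
C vs D: C wins 4–3.
C vs E: C wins 4–3.
D vs E: E wins 4–3.
B beats each rival — A (5–2), C (4–3), D (4–3), E (4–3) — so B is the Condorcet winner.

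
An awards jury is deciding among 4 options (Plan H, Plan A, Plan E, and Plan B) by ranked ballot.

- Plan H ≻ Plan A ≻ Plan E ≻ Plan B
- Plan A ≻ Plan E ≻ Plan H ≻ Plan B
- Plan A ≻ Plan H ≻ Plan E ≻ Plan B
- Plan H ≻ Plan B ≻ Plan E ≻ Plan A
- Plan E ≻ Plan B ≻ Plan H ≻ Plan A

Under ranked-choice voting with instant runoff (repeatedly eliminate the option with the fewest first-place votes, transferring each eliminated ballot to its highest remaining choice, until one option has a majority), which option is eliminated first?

Round 1: Plan H 2, Plan A 2, Plan E 1, Plan B 0. Plan B has the fewest and is eliminated.
Round 2: Plan H 2, Plan A 2, Plan E 1. Plan E has the fewest and is eliminated.
Round 3: Plan H 3, Plan A 2. Plan H has a majority.

Plan B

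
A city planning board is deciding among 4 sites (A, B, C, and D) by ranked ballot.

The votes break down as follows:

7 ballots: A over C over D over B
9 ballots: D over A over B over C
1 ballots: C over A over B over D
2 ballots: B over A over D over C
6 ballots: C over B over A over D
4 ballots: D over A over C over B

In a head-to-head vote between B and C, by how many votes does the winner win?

7

Ballots ranking B above C: 9+2 = 11.
Ballots ranking C above B: 7+1+6+4 = 18.
C wins 18–11, a margin of 7.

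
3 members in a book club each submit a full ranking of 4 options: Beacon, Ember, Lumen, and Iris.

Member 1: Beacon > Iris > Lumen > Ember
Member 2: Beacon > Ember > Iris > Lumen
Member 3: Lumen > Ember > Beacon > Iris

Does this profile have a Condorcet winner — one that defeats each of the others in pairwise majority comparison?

Head-to-head results (3 voters total):
Beacon vs Ember: Beacon wins 2–1.
Beacon vs Lumen: Beacon wins 2–1.
Beacon vs Iris: Beacon wins 3–0.
Ember vs Lumen: Lumen wins 2–1.
Ember vs Iris: Ember wins 2–1.
Lumen vs Iris: Iris wins 2–1.
Beacon beats each rival — Ember (2–1), Lumen (2–1), Iris (3–0) — so Beacon is the Condorcet winner.

Yes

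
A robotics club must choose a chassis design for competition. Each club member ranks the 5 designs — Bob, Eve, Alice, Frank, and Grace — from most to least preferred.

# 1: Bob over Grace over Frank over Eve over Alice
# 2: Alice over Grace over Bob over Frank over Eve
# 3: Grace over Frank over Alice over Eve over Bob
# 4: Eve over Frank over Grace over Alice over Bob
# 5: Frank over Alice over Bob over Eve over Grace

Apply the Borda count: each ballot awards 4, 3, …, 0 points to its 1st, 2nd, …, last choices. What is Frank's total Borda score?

Borda scores:
  Bob: 4 + 2 + 0 + 0 + 2 = 8
  Eve: 1 + 0 + 1 + 4 + 1 = 7
  Alice: 0 + 4 + 2 + 1 + 3 = 10
  Frank: 2 + 1 + 3 + 3 + 4 = 13
  Grace: 3 + 3 + 4 + 2 + 0 = 12

13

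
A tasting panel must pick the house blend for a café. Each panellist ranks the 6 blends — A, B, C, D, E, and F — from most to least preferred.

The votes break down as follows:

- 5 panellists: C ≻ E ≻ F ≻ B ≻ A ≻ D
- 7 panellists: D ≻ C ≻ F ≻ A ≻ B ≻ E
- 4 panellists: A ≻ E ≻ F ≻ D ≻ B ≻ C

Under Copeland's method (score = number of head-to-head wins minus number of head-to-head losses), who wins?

Pairwise results:
  A vs B: A wins 11–5.
  A vs C: C wins 12–4.
  A vs D: A wins 9–7.
  A vs E: A wins 11–5.
  A vs F: F wins 12–4.
  B vs C: C wins 12–4.
  B vs D: D wins 11–5.
  B vs E: E wins 9–7.
  B vs F: F wins 16–0.
  C vs D: D wins 11–5.
  C vs E: C wins 12–4.
  C vs F: C wins 12–4.
  D vs E: E wins 9–7.
  D vs F: F wins 9–7.
  E vs F: E wins 9–7.
Copeland scores (wins − losses):
  A: 3 − 2 = 1
  B: 0 − 5 = -5
  C: 4 − 1 = 3
  D: 2 − 3 = -1
  E: 3 − 2 = 1
  F: 3 − 2 = 1
C has the best Copeland score.

C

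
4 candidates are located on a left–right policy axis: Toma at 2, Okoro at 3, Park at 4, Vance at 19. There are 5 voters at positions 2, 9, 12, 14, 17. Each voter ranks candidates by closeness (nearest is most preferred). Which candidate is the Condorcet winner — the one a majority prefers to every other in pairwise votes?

Vance

With single-peaked preferences on a line, the Condorcet winner is the candidate closest to the median voter.
The median voter (position 12) is closest to Vance at 19.
Check: Vance vs Park — voters closer to Vance: 3 of 5.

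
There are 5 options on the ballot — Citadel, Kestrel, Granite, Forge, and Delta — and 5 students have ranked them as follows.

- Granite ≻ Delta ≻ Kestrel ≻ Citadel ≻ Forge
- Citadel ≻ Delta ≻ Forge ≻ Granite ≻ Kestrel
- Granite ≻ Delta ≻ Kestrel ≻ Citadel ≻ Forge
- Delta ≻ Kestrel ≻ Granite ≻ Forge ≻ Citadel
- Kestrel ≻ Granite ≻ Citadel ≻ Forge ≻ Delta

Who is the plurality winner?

Granite

First-place vote totals:
  Citadel: 1
  Kestrel: 1
  Granite: 2
  Forge: 0
  Delta: 1
Granite has the most first-place votes.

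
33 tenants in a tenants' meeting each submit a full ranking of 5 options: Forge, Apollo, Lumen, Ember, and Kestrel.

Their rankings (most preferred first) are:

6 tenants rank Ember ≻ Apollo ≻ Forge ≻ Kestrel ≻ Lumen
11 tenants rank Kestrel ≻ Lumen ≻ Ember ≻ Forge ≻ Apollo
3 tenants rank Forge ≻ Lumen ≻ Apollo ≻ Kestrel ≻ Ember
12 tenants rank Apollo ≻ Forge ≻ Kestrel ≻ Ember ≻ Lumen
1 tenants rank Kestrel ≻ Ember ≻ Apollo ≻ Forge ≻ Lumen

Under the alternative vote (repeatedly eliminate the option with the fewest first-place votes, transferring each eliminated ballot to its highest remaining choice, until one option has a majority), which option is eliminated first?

Lumen

Round 1: Apollo 12, Kestrel 12, Ember 6, Forge 3, Lumen 0. Lumen has the fewest and is eliminated.
Round 2: Apollo 12, Kestrel 12, Ember 6, Forge 3. Forge has the fewest and is eliminated.
Round 3: Apollo 15, Kestrel 12, Ember 6. Ember has the fewest and is eliminated.
Round 4: Apollo 21, Kestrel 12. Apollo has a majority.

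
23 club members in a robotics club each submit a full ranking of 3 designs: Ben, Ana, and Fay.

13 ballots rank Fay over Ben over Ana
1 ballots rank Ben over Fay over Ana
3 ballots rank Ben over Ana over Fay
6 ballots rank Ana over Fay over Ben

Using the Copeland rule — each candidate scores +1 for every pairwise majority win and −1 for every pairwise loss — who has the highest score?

Pairwise results:
  Ben vs Ana: Ben wins 17–6.
  Ben vs Fay: Fay wins 19–4.
  Ana vs Fay: Fay wins 14–9.
Copeland scores (wins − losses):
  Ben: 1 − 1 = 0
  Ana: 0 − 2 = -2
  Fay: 2 − 0 = 2
Fay has the best Copeland score.

Fay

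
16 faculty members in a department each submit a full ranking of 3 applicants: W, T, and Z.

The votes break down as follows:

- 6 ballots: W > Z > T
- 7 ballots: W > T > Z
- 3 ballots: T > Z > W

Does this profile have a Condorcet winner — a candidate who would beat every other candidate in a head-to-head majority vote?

Yes

Head-to-head results (16 voters total):
W vs T: W wins 13–3.
W vs Z: W wins 13–3.
T vs Z: T wins 10–6.
W beats each rival — T (13–3), Z (13–3) — so W is the Condorcet winner.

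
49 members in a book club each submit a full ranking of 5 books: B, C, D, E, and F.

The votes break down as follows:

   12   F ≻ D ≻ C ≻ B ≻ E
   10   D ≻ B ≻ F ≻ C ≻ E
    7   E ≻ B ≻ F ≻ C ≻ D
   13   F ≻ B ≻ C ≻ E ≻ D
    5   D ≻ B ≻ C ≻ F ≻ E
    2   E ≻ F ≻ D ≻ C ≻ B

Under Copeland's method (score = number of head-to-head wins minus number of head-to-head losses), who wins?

Pairwise results:
  B vs C: B wins 35–14.
  B vs D: D wins 29–20.
  B vs E: B wins 40–9.
  B vs F: F wins 27–22.
  C vs D: D wins 29–20.
  C vs E: C wins 40–9.
  C vs F: F wins 44–5.
  D vs E: D wins 27–22.
  D vs F: F wins 34–15.
  E vs F: F wins 40–9.
Copeland scores (wins − losses):
  B: 2 − 2 = 0
  C: 1 − 3 = -2
  D: 3 − 1 = 2
  E: 0 − 4 = -4
  F: 4 − 0 = 4
F has the best Copeland score.

F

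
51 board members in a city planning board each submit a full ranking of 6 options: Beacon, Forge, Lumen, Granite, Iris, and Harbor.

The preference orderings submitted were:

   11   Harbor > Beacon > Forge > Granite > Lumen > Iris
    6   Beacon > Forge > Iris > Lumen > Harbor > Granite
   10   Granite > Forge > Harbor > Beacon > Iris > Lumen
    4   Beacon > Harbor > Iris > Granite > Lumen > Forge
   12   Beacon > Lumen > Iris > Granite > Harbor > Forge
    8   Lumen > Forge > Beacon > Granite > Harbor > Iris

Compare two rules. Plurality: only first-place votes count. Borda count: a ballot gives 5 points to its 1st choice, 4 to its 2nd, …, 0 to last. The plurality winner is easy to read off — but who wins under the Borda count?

Plurality first-place counts: Beacon 22, Forge 0, Lumen 8, Granite 10, Iris 0, Harbor 11 → Beacon.
Borda totals: Beacon 198, Forge 129, Lumen 115, Granite 120, Iris 76, Harbor 127 → Beacon.

Beacon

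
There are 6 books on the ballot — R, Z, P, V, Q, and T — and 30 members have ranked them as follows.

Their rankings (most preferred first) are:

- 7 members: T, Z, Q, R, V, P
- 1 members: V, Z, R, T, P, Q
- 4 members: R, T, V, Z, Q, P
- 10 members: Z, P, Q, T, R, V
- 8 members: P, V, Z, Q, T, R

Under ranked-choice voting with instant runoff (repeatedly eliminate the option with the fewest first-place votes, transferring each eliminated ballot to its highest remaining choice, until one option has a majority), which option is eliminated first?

Q

Round 1: Z 10, P 8, T 7, R 4, V 1, Q 0. Q has the fewest and is eliminated.
Round 2: Z 10, P 8, T 7, R 4, V 1. V has the fewest and is eliminated.
Round 3: Z 11, P 8, T 7, R 4. R has the fewest and is eliminated.
Round 4: Z 11, T 11, P 8. P has the fewest and is eliminated.
Round 5: Z 19, T 11. Z has a majority.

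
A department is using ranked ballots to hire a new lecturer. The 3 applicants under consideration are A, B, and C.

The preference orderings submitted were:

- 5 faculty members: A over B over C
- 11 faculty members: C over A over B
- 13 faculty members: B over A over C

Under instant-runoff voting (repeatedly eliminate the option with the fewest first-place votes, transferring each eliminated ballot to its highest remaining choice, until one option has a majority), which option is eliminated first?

A

Round 1: B 13, C 11, A 5. A has the fewest and is eliminated.
Round 2: B 18, C 11. B has a majority.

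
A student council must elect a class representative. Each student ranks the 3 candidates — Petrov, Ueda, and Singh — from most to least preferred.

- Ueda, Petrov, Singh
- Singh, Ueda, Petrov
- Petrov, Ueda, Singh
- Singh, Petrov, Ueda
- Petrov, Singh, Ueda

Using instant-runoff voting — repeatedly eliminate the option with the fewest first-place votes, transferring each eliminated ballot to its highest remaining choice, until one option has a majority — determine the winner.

Petrov

Round 1: Petrov 2, Singh 2, Ueda 1. Ueda has the fewest and is eliminated.
Round 2: Petrov 3, Singh 2. Petrov has a majority.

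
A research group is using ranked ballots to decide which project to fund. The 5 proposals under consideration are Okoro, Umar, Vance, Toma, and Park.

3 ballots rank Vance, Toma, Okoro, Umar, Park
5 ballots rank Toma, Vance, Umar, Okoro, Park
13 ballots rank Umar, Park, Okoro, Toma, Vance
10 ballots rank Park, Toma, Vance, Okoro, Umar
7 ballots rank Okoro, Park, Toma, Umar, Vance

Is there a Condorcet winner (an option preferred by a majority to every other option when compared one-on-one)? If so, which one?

No Condorcet winner

Head-to-head results (38 voters total):
Okoro vs Umar: Okoro wins 20–18.
Okoro vs Vance: Okoro wins 20–18.
Okoro vs Toma: Okoro wins 20–18.
Okoro vs Park: Park wins 23–15.
Umar vs Vance: Umar wins 20–18.
Umar vs Toma: Toma wins 25–13.
Umar vs Park: Umar wins 21–17.
Vance vs Toma: Toma wins 35–3.
Vance vs Park: Park wins 30–8.
Toma vs Park: Park wins 30–8.
No candidate beats all others: Okoro beats Umar beats Park beats Okoro, a majority cycle.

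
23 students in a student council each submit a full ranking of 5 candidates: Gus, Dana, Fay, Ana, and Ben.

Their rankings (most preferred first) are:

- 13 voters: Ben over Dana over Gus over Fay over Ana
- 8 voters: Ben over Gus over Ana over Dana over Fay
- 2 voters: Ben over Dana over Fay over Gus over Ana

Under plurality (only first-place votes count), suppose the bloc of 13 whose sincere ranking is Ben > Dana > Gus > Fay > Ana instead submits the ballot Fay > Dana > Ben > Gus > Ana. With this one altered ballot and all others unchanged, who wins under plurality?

Fay

First-place totals with the altered ballot: Gus 0, Dana 0, Fay 13, Ana 0, Ben 10.
The switch changes the winner from Ben to Fay.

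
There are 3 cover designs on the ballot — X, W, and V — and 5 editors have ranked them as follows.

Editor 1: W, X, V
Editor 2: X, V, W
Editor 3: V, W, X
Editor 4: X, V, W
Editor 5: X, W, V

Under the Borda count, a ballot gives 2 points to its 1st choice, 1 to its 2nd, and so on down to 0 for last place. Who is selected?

X

Borda scores:
  X: 1 + 2 + 0 + 2 + 2 = 7
  W: 2 + 0 + 1 + 0 + 1 = 4
  V: 0 + 1 + 2 + 1 + 0 = 4
X has the highest total.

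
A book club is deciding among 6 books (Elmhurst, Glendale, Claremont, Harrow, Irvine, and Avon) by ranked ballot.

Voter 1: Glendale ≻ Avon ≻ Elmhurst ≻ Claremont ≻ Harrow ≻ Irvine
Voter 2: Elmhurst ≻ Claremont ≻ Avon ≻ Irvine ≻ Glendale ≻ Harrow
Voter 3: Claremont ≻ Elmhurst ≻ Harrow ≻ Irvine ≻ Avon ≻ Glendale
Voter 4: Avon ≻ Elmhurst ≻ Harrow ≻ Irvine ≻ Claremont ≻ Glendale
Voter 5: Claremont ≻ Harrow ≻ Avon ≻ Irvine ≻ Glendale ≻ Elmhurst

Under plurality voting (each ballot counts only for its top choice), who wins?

First-place vote totals:
  Elmhurst: 1
  Glendale: 1
  Claremont: 2
  Harrow: 0
  Irvine: 0
  Avon: 1
Claremont has the most first-place votes.

Claremont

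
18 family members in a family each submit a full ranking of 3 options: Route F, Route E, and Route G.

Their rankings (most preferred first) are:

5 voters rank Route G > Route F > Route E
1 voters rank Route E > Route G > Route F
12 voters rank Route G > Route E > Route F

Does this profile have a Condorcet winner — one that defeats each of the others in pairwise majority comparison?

Head-to-head results (18 voters total):
Route F vs Route E: Route E wins 13–5.
Route F vs Route G: Route G wins 18–0.
Route E vs Route G: Route G wins 17–1.
Route G beats each rival — Route F (18–0), Route E (17–1) — so Route G is the Condorcet winner.

Yes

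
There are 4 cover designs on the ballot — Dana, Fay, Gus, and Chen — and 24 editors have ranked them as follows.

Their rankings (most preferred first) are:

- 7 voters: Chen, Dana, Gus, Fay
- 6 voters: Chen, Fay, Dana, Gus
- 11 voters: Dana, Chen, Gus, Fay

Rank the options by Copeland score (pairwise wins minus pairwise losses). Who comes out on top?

Chen

Pairwise results:
  Dana vs Fay: Dana wins 18–6.
  Dana vs Gus: Dana wins 24–0.
  Dana vs Chen: Chen wins 13–11.
  Fay vs Gus: Gus wins 18–6.
  Fay vs Chen: Chen wins 24–0.
  Gus vs Chen: Chen wins 24–0.
Copeland scores (wins − losses):
  Dana: 2 − 1 = 1
  Fay: 0 − 3 = -3
  Gus: 1 − 2 = -1
  Chen: 3 − 0 = 3
Chen has the best Copeland score.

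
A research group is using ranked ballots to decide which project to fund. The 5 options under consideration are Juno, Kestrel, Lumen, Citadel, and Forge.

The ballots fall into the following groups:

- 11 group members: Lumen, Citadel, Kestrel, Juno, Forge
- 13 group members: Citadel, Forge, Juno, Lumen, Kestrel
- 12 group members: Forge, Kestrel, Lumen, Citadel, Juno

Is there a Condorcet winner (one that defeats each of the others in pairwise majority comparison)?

No

Head-to-head results (36 voters total):
Juno vs Kestrel: Kestrel wins 23–13.
Juno vs Lumen: Lumen wins 23–13.
Juno vs Citadel: Citadel wins 36–0.
Juno vs Forge: Forge wins 25–11.
Kestrel vs Lumen: Lumen wins 24–12.
Kestrel vs Citadel: Citadel wins 24–12.
Kestrel vs Forge: Forge wins 25–11.
Lumen vs Citadel: Lumen wins 23–13.
Lumen vs Forge: Forge wins 25–11.
Citadel vs Forge: Citadel wins 24–12.
No candidate beats all others: Lumen beats Citadel beats Forge beats Lumen, a majority cycle.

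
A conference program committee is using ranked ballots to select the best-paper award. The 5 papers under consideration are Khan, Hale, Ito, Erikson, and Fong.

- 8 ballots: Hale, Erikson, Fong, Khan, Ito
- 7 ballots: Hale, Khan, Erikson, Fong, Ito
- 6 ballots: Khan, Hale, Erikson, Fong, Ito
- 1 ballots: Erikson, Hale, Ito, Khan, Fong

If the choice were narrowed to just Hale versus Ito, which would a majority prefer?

Ballots ranking Hale above Ito: 8+7+6+1 = 22.
Ballots ranking Ito above Hale: 0.
Hale wins the head-to-head, 22–0.

Hale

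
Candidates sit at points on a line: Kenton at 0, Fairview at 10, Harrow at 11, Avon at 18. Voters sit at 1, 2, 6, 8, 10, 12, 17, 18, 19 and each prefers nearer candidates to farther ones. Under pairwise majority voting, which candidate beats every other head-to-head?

With single-peaked preferences on a line, the Condorcet winner is the candidate closest to the median voter.
The median voter (position 10) is closest to Fairview at 10.
Check: Fairview vs Harrow — voters closer to Fairview: 5 of 9.

Fairview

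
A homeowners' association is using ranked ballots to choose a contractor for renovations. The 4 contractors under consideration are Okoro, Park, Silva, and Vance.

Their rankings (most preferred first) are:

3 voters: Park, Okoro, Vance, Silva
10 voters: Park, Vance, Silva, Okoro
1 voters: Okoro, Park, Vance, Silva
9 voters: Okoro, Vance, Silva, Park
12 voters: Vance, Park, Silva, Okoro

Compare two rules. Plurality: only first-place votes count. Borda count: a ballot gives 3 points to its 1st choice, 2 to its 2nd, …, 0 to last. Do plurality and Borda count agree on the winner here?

Plurality first-place counts: Okoro 10, Park 13, Silva 0, Vance 12 → Park.
Borda totals: Okoro 36, Park 65, Silva 31, Vance 78 → Vance.
The two rules disagree: plurality picks Park, Borda picks Vance.

No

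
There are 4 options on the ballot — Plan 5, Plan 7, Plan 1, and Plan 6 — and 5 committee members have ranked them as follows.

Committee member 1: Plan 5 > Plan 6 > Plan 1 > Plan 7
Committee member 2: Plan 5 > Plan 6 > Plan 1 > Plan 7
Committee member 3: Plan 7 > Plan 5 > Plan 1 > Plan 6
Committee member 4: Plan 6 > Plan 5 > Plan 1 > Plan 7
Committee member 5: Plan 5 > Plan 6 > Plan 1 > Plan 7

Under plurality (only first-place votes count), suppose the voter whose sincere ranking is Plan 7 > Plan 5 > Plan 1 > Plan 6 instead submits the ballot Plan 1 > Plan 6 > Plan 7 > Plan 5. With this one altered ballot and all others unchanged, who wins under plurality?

First-place totals with the altered ballot: Plan 5 3, Plan 7 0, Plan 1 1, Plan 6 1.
The winner is unchanged: still Plan 5.

Plan 5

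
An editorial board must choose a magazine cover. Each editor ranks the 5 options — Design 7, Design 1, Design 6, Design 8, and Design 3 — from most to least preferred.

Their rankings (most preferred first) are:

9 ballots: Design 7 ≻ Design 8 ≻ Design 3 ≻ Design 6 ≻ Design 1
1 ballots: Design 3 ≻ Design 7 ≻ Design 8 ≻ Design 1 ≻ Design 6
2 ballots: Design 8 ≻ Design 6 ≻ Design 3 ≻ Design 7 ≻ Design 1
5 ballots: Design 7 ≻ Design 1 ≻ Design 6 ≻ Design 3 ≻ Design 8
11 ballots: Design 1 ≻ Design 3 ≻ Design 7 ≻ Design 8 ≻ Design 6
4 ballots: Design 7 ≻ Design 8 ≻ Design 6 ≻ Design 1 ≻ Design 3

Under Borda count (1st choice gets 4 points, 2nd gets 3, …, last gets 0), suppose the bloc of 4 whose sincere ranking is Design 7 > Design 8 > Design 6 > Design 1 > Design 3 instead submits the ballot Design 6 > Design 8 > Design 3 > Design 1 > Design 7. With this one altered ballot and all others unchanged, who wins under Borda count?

Design 7

Borda totals with the altered ballot: Design 7 83, Design 1 64, Design 6 41, Design 8 60, Design 3 72.
The winner is unchanged: still Design 7.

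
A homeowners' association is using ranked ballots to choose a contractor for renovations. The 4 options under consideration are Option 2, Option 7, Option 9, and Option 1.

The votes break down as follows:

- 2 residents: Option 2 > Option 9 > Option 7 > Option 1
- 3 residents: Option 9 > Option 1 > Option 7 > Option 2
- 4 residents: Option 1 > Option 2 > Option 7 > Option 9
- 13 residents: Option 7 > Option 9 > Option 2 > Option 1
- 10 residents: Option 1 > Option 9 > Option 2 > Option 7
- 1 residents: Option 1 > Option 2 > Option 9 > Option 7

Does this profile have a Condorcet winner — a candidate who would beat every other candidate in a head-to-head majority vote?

Head-to-head results (33 voters total):
Option 2 vs Option 7: Option 2 wins 17–16.
Option 2 vs Option 9: Option 9 wins 26–7.
Option 2 vs Option 1: Option 1 wins 18–15.
Option 7 vs Option 9: Option 7 wins 17–16.
Option 7 vs Option 1: Option 1 wins 18–15.
Option 9 vs Option 1: Option 9 wins 18–15.
No candidate beats all others: Option 2 beats Option 7 beats Option 9 beats Option 2, a majority cycle.

No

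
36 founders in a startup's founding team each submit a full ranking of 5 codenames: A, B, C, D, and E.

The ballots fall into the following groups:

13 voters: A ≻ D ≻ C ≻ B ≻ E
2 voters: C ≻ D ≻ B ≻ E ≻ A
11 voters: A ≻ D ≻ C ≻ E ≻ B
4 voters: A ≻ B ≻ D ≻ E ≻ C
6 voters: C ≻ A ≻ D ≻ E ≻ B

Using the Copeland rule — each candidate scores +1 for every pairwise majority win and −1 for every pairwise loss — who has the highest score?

A

Pairwise results:
  A vs B: A wins 34–2.
  A vs C: A wins 28–8.
  A vs D: A wins 34–2.
  A vs E: A wins 34–2.
  B vs C: C wins 32–4.
  B vs D: D wins 32–4.
  B vs E: B wins 19–17.
  C vs D: D wins 28–8.
  C vs E: C wins 32–4.
  D vs E: D wins 36–0.
Copeland scores (wins − losses):
  A: 4 − 0 = 4
  B: 1 − 3 = -2
  C: 2 − 2 = 0
  D: 3 − 1 = 2
  E: 0 − 4 = -4
A has the best Copeland score.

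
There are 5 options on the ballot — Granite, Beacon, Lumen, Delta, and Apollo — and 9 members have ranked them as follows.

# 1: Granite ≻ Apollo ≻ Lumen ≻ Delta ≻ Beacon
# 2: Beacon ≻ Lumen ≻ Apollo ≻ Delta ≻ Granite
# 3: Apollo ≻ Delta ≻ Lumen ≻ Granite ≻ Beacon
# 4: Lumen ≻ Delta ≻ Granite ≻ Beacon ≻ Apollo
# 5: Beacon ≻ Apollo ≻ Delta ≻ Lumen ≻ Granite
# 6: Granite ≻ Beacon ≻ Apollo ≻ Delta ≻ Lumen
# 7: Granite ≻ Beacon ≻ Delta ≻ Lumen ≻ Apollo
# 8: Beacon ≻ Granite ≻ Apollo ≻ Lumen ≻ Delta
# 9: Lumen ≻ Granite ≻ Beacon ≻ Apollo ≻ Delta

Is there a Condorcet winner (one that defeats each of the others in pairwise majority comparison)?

No

Head-to-head results (9 voters total):
Granite vs Beacon: Granite wins 6–3.
Granite vs Lumen: Lumen wins 5–4.
Granite vs Delta: Granite wins 5–4.
Granite vs Apollo: Granite wins 6–3.
Beacon vs Lumen: Beacon wins 5–4.
Beacon vs Delta: Beacon wins 6–3.
Beacon vs Apollo: Beacon wins 7–2.
Lumen vs Delta: Lumen wins 5–4.
Lumen vs Apollo: Apollo wins 5–4.
Delta vs Apollo: Apollo wins 7–2.
No candidate beats all others: Granite beats Beacon beats Lumen beats Granite, a majority cycle.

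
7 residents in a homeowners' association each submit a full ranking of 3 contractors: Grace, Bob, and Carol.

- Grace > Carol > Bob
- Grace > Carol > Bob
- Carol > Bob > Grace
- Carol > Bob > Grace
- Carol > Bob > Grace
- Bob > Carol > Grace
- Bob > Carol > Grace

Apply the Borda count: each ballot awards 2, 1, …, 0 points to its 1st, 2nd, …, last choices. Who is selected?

Carol

Borda scores:
  Grace: 2 + 2 + 0 + 0 + 0 + 0 + 0 = 4
  Bob: 0 + 0 + 1 + 1 + 1 + 2 + 2 = 7
  Carol: 1 + 1 + 2 + 2 + 2 + 1 + 1 = 10
Carol has the highest total.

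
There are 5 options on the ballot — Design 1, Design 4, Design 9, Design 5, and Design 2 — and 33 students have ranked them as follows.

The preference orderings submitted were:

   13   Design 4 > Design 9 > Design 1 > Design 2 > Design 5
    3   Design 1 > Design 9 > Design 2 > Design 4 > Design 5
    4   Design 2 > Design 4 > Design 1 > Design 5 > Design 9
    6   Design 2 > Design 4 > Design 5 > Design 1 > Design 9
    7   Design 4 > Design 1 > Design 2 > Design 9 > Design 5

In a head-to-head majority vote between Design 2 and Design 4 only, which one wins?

Design 4

Ballots ranking Design 2 above Design 4: 3+4+6 = 13.
Ballots ranking Design 4 above Design 2: 13+7 = 20.
Design 4 wins the head-to-head, 20–13.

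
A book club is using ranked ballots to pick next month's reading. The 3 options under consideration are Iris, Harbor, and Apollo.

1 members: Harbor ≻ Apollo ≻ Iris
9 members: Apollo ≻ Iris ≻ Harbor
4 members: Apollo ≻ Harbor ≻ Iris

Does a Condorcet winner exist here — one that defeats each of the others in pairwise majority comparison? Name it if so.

Apollo

Head-to-head results (14 voters total):
Iris vs Harbor: Iris wins 9–5.
Iris vs Apollo: Apollo wins 14–0.
Harbor vs Apollo: Apollo wins 13–1.
Apollo beats each rival — Iris (14–0), Harbor (13–1) — so Apollo is the Condorcet winner.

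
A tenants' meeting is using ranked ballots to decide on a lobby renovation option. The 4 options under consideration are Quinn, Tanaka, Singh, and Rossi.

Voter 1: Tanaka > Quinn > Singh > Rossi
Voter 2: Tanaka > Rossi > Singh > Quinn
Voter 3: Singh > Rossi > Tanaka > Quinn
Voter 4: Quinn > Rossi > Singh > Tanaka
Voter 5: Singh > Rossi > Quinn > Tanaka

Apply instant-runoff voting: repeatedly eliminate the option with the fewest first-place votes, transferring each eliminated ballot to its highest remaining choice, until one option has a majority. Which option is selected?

Round 1: Tanaka 2, Singh 2, Quinn 1, Rossi 0. Rossi has the fewest and is eliminated.
Round 2: Tanaka 2, Singh 2, Quinn 1. Quinn has the fewest and is eliminated.
Round 3: Singh 3, Tanaka 2. Singh has a majority.

Singh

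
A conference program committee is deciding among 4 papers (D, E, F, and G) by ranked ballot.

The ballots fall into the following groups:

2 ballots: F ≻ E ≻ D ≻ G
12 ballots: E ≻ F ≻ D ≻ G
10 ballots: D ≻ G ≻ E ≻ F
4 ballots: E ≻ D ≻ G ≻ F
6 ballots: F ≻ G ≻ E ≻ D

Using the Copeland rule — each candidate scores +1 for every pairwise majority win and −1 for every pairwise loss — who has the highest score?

Pairwise results:
  D vs E: E wins 24–10.
  D vs F: F wins 20–14.
  D vs G: D wins 28–6.
  E vs F: E wins 26–8.
  E vs G: E wins 18–16.
  F vs G: F wins 20–14.
Copeland scores (wins − losses):
  D: 1 − 2 = -1
  E: 3 − 0 = 3
  F: 2 − 1 = 1
  G: 0 − 3 = -3
E has the best Copeland score.

E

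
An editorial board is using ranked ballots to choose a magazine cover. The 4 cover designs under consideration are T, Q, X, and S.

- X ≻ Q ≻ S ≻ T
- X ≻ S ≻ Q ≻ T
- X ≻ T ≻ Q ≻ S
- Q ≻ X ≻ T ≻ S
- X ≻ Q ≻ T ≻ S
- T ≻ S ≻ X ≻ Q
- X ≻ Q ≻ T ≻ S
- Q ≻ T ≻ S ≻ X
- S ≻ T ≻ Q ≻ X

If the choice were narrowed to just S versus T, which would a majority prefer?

Ballots ranking S above T: 3.
Ballots ranking T above S: 6.
T wins the head-to-head, 6–3.

T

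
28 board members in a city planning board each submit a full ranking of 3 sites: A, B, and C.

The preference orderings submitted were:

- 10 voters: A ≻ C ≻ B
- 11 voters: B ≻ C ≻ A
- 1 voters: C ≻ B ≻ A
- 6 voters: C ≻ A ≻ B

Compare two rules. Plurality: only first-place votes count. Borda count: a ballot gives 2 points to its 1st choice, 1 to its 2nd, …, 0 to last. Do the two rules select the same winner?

Plurality first-place counts: A 10, B 11, C 7 → B.
Borda totals: A 26, B 23, C 35 → C.
The two rules disagree: plurality picks B, Borda picks C.

No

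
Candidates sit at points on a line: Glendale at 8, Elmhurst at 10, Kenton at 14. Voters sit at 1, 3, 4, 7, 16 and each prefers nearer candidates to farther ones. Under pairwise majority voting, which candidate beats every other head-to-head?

With single-peaked preferences on a line, the Condorcet winner is the candidate closest to the median voter.
The median voter (position 4) is closest to Glendale at 8.
Check: Glendale vs Elmhurst — voters closer to Glendale: 4 of 5.

Glendale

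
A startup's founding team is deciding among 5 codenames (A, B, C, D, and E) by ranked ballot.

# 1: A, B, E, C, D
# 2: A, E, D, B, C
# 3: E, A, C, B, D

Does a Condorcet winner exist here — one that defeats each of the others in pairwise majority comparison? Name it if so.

Head-to-head results (3 voters total):
A vs B: A wins 3–0.
A vs C: A wins 3–0.
A vs D: A wins 3–0.
A vs E: A wins 2–1.
B vs C: B wins 2–1.
B vs D: B wins 2–1.
B vs E: E wins 2–1.
C vs D: C wins 2–1.
C vs E: E wins 3–0.
D vs E: E wins 3–0.
A beats each rival — B (3–0), C (3–0), D (3–0), E (2–1) — so A is the Condorcet winner.

A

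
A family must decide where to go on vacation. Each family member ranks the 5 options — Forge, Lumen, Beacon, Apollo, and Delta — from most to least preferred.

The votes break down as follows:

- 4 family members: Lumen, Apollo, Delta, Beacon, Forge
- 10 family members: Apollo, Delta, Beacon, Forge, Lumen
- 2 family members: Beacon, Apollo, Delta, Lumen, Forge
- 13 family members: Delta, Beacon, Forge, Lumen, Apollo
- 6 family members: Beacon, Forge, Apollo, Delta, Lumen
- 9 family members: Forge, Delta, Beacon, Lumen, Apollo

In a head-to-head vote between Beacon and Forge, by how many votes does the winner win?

Ballots ranking Beacon above Forge: 4+10+2+13+6 = 35.
Ballots ranking Forge above Beacon: 9.
Beacon wins 35–9, a margin of 26.

26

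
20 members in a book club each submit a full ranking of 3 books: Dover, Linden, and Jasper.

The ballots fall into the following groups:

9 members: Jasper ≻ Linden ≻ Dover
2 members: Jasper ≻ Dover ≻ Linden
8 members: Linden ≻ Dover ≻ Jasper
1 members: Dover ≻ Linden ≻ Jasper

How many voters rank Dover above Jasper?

Ballots ranking Dover above Jasper: 8+1 = 9.
Ballots ranking Jasper above Dover: 9+2 = 11.
So 9 of 20 voters prefer Dover to Jasper.

9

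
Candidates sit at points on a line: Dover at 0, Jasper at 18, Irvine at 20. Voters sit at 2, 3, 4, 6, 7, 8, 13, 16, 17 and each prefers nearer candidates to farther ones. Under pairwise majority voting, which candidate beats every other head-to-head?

With single-peaked preferences on a line, the Condorcet winner is the candidate closest to the median voter.
The median voter (position 7) is closest to Dover at 0.
Check: Dover vs Irvine — voters closer to Dover: 6 of 9.

Dover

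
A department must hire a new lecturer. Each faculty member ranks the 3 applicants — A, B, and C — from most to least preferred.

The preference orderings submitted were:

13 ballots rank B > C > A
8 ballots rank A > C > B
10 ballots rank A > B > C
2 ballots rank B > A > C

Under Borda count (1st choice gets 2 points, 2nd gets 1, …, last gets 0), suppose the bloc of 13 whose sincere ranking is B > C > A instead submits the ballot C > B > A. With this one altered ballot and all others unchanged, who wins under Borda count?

Borda totals with the altered ballot: A 38, B 27, C 34.
The switch changes the winner from B to A.

A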